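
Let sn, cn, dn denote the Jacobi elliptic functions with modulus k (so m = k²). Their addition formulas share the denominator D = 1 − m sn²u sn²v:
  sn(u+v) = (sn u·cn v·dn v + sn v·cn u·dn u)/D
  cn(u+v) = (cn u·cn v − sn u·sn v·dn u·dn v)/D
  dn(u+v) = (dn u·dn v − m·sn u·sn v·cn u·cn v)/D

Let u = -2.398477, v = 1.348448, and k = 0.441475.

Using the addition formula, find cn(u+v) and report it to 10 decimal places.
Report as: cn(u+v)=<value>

sn u = -0.7799811626190578, cn u = -0.6258029929294226, dn u = 0.9388442152340304
sn v = 0.9616734033800887, cn v = 0.2741974931164712, dn v = 0.9054022591493949
m = k² = 0.194900175625
D = 1 − m·sn²u·sn²v = 0.8903431745546846
cn(u+v) = (cn u·cn v − sn u·sn v·dn u·dn v)/D = 0.4660042143546361/0.8903431745546846 = 0.5233984239703005

cn(u+v)=0.5233984240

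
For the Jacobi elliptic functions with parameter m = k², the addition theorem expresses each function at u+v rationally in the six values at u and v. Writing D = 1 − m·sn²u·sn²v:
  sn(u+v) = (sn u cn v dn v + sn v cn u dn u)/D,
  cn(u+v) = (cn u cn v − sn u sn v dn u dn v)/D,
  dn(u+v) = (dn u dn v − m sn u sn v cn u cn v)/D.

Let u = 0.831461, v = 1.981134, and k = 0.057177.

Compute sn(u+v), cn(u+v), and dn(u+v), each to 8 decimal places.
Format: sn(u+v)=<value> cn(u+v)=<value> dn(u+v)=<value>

sn(u+v)=0.32550956 cn(u+v)=-0.94553875 dn(u+v)=0.99982679

sn u = 0.7387328570782151, cn u = 0.6739983426337616, dn u = 0.999107555123227
sn v = 0.91775014897033, cn v = -0.3971582355496826, dn v = 0.9986222800970684
m = k² = 0.003269209329
D = 1 − m·sn²u·sn²v = 0.998497320060968
sn(u+v) = (sn u·cn v·dn v + sn v·cn u·dn u)/D = 0.3250204232695339/0.998497320060968 = 0.3255095599552417
cn(u+v) = (cn u·cn v − sn u·sn v·dn u·dn v)/D = -0.9441179071634158/0.998497320060968 = -0.9455387492735265
dn(u+v) = (dn u·dn v − m·sn u·sn v·cn u·cn v)/D = 0.99832436839588/0.998497320060968 = 0.9998267880527938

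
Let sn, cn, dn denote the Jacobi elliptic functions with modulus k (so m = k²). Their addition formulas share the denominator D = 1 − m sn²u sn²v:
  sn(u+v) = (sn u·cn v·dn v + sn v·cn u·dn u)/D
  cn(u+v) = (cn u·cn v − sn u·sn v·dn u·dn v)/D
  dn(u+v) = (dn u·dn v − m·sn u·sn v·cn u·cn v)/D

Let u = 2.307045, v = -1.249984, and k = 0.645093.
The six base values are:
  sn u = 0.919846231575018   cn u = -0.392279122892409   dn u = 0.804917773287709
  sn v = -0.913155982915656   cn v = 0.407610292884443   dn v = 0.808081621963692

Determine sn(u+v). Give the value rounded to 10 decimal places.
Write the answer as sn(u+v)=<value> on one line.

m = k² = 0.416144978649
D = 1 − m·sn²u·sn²v = 0.7063939073412302
sn(u+v) = (sn u·cn v·dn v + sn v·cn u·dn u)/D = 0.5913123750406283/0.7063939073412302 = 0.8370858934305464

sn(u+v)=0.8370858934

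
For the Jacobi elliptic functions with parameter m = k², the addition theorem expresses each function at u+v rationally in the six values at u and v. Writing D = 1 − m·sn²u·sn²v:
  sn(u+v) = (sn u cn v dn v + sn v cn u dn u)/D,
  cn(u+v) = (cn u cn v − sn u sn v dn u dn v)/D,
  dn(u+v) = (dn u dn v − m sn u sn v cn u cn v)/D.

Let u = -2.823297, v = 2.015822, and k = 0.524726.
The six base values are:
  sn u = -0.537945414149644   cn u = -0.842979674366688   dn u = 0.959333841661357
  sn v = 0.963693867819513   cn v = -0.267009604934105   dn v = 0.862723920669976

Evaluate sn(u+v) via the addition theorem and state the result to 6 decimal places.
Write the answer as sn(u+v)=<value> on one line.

sn(u+v)=-0.707795

m = k² = 0.275337375076
D = 1 − m·sn²u·sn²v = 0.9260020347452619
sn(u+v) = (sn u·cn v·dn v + sn v·cn u·dn u)/D = -0.6554194749853506/0.9260020347452619 = -0.707794853999055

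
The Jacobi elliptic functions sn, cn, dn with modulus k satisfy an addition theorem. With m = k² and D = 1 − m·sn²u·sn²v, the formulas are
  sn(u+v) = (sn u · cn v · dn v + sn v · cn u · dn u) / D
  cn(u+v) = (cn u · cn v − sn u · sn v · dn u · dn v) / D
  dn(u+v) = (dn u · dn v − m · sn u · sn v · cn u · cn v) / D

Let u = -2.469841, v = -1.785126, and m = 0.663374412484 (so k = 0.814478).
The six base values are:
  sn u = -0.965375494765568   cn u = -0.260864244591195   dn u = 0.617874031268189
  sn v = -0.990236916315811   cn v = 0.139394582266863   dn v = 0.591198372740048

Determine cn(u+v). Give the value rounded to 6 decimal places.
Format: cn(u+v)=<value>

cn(u+v)=-0.979119

m = k² = 0.663374412484
D = 1 − m·sn²u·sn²v = 0.3937810853150615
cn(u+v) = (cn u·cn v − sn u·sn v·dn u·dn v)/D = -0.3855584960632051/0.3937810853150615 = -0.9791188821441804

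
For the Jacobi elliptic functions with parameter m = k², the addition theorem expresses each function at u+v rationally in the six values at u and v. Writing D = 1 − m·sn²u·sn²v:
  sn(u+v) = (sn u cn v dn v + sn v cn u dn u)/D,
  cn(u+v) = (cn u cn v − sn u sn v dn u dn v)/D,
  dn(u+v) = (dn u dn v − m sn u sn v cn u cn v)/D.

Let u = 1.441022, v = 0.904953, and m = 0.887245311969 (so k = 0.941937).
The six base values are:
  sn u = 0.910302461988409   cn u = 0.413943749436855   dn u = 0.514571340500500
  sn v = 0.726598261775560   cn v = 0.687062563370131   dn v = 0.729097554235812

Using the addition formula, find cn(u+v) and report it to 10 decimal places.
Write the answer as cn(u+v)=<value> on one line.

cn(u+v)=0.0592582786

m = k² = 0.887245311969
D = 1 − m·sn²u·sn²v = 0.6118461867271223
cn(u+v) = (cn u·cn v − sn u·sn v·dn u·dn v)/D = 0.03625695179616632/0.6118461867271223 = 0.05925827860448295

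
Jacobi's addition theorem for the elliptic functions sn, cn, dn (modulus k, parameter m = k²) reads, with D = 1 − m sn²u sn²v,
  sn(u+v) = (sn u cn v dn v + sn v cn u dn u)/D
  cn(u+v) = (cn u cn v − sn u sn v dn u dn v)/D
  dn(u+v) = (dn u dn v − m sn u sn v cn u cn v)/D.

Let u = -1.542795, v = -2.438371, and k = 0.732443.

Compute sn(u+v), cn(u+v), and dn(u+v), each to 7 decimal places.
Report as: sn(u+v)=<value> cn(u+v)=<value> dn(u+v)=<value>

sn(u+v)=0.2063228 cn(u+v)=-0.9784840 dn(u+v)=0.9885155

sn u = -0.9722114953257184, cn u = 0.2341042681296747, dn u = 0.7020886966098285
sn v = -0.9264546553804717, cn v = -0.3764063914492571, dn v = 0.7345309122815645
m = k² = 0.536472748249
D = 1 − m·sn²u·sn²v = 0.5647713209457727
sn(u+v) = (sn u·cn v·dn v + sn v·cn u·dn u)/D = 0.1165252016792259/0.5647713209457727 = 0.206322802447
cn(u+v) = (cn u·cn v − sn u·sn v·dn u·dn v)/D = -0.5526196905073585/0.5647713209457727 = -0.9784839810596882
dn(u+v) = (dn u·dn v − m·sn u·sn v·cn u·cn v)/D = 0.5582851889504097/0.5647713209457727 = 0.988515472094969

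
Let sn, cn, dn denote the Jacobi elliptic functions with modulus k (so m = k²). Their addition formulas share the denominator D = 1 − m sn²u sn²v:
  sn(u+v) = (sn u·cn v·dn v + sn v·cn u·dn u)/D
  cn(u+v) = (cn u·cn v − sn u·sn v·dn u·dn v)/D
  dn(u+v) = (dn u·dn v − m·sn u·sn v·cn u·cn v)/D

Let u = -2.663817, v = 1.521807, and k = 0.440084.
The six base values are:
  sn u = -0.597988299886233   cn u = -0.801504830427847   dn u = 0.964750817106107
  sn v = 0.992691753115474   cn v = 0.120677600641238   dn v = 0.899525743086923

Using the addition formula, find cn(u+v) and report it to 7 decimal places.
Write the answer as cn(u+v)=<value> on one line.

m = k² = 0.193673927056
D = 1 − m·sn²u·sn²v = 0.9317527179778608
cn(u+v) = (cn u·cn v − sn u·sn v·dn u·dn v)/D = 0.4184288684785746/0.9317527179778608 = 0.449077164364673

cn(u+v)=0.4490772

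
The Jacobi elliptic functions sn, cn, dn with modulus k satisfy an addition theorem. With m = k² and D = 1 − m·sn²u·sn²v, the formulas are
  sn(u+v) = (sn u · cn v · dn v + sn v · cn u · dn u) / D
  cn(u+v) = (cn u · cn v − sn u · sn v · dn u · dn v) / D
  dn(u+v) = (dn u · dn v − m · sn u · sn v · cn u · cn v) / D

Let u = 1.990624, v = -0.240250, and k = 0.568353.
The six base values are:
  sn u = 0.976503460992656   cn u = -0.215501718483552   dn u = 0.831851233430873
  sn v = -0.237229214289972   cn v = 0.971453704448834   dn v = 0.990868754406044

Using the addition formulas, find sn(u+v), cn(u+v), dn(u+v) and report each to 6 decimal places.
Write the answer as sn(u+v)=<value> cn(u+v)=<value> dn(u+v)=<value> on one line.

m = k² = 0.323025132609
D = 1 − m·sn²u·sn²v = 0.9826651444076765
sn(u+v) = (sn u·cn v·dn v + sn v·cn u·dn u)/D = 0.9824927331664256/0.9826651444076765 = 0.9998245473117347
cn(u+v) = (cn u·cn v − sn u·sn v·dn u·dn v)/D = -0.0184069364351206/0.9826651444076765 = -0.01873164682788845
dn(u+v) = (dn u·dn v − m·sn u·sn v·cn u·cn v)/D = 0.8085896482048033/0.9826651444076765 = 0.8228536982373572

sn(u+v)=0.999825 cn(u+v)=-0.018732 dn(u+v)=0.822854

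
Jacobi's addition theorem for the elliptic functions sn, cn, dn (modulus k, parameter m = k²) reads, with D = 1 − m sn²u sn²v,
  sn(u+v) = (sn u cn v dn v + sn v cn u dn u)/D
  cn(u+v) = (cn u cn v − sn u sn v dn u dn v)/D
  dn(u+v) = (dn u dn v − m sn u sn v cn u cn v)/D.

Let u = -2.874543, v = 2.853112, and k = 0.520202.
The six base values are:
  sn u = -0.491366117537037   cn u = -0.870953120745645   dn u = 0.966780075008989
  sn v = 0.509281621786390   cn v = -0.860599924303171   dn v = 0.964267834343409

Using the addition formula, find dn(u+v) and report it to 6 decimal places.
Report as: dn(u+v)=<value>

m = k² = 0.270610120804
D = 1 − m·sn²u·sn²v = 0.9830538730344889
dn(u+v) = (dn u·dn v − m·sn u·sn v·cn u·cn v)/D = 0.9829927921601492/0.9830538730344889 = 0.999937866198369

dn(u+v)=0.999938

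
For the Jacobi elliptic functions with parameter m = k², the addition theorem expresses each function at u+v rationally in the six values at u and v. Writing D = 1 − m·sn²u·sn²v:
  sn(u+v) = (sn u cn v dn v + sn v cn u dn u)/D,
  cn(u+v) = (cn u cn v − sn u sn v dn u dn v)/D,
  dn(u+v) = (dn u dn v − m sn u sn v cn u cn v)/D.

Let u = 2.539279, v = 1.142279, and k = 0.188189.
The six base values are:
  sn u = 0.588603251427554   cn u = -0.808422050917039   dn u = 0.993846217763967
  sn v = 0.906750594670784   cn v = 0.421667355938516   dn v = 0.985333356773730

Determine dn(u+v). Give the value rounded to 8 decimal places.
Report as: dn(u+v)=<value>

m = k² = 0.035415099721
D = 1 − m·sn²u·sn²v = 0.9899118976270043
dn(u+v) = (dn u·dn v − m·sn u·sn v·cn u·cn v)/D = 0.9857131113812277/0.9899118976270043 = 0.9957584243043832

dn(u+v)=0.99575842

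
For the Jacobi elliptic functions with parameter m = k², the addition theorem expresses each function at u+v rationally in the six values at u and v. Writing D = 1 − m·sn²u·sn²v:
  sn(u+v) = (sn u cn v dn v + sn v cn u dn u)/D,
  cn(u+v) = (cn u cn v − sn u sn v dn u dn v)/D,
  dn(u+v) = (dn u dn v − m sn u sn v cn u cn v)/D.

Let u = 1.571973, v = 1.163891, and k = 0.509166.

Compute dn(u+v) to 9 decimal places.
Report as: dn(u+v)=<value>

dn(u+v)=0.953291232

sn u = 0.9947689046086201, cn u = 0.1021509981535475, dn u = 0.8622384898371712
sn v = 0.8966170594026995, cn v = 0.4428067849390478, dn v = 0.8897095985727537
m = k² = 0.259250015556
D = 1 − m·sn²u·sn²v = 0.7937579632394974
dn(u+v) = (dn u·dn v − m·sn u·sn v·cn u·cn v)/D = 0.7566825064416465/0.7937579632394974 = 0.9532912316916632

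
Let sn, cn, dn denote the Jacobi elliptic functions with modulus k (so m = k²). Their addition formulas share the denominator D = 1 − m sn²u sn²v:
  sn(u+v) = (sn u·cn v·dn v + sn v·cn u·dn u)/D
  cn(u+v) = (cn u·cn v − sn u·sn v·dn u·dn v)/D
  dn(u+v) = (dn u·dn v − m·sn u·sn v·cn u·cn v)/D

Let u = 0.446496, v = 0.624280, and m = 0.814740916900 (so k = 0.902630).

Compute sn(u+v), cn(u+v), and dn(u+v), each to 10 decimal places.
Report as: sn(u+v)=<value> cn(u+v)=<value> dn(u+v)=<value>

sn u = 0.4213746761452551, cn u = 0.9068866424771518, dn u = 0.9248445050365362
sn v = 0.5597298054297275, cn v = 0.8286751745488696, dn v = 0.862985367303797
m = k² = 0.8147409169
D = 1 − m·sn²u·sn²v = 0.9546775625708068
sn(u+v) = (sn u·cn v·dn v + sn v·cn u·dn u)/D = 0.7708012809733466/0.9546775625708068 = 0.8073943613985141
cn(u+v) = (cn u·cn v − sn u·sn v·dn u·dn v)/D = 0.5632713677491382/0.9546775625708068 = 0.5900121568085573
dn(u+v) = (dn u·dn v − m·sn u·sn v·cn u·cn v)/D = 0.6537151273242572/0.9546775625708068 = 0.6847496505143559

sn(u+v)=0.8073943614 cn(u+v)=0.5900121568 dn(u+v)=0.6847496505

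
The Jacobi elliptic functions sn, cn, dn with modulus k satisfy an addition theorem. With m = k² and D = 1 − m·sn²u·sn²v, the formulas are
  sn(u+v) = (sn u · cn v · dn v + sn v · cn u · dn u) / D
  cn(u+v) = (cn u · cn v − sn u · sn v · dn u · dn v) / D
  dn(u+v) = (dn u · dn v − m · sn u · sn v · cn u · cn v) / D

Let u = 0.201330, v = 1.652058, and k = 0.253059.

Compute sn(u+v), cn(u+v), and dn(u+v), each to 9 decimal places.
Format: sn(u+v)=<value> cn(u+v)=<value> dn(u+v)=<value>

sn(u+v)=0.969326972 cn(u+v)=-0.245774736 dn(u+v)=0.969448000

sn u = 0.1998880016414382, cn u = 0.9798187520147756, dn u = 0.9987198374900986
sn v = 0.9985760757863265, cn v = -0.05334623573581056, dn v = 0.967545030288477
m = k² = 0.064038857481
D = 1 − m·sn²u·sn²v = 0.9974485953588401
sn(u+v) = (sn u·cn v·dn v + sn v·cn u·dn u)/D = 0.9668538269311329/0.9974485953588401 = 0.9693269722669763
cn(u+v) = (cn u·cn v − sn u·sn v·dn u·dn v)/D = -0.2451476651570356/0.9974485953588401 = -0.2457747359590414
dn(u+v) = (dn u·dn v − m·sn u·sn v·cn u·cn v)/D = 0.9669745454326675/0.9974485953588401 = 0.9694479995581032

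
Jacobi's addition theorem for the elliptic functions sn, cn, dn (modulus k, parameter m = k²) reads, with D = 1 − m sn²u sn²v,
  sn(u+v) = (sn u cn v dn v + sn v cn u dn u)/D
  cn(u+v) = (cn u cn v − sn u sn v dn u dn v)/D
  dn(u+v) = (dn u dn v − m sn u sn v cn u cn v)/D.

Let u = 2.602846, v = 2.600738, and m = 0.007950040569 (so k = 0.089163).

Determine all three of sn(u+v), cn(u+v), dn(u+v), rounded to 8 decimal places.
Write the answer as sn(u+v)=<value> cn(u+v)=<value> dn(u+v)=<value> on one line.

sn u = 0.5182612286465073, cn u = -0.8552223680902019, dn u = 0.9989317600464468
sn v = 0.5200609545131618, cn v = -0.8541291492455102, dn v = 0.998924323973602
m = k² = 0.007950040569
D = 1 − m·sn²u·sn²v = 0.9994224690236443
sn(u+v) = (sn u·cn v·dn v + sn v·cn u·dn u)/D = -0.8864785037631472/0.9994224690236443 = -0.8869907684076441
cn(u+v) = (cn u·cn v − sn u·sn v·dn u·dn v)/D = 0.4615204588695599/0.9994224690236443 = 0.4617871552562035
dn(u+v) = (dn u·dn v − m·sn u·sn v·cn u·cn v)/D = 0.9962920148300973/0.9994224690236443 = 0.9968677368274448

sn(u+v)=-0.88699077 cn(u+v)=0.46178716 dn(u+v)=0.99686774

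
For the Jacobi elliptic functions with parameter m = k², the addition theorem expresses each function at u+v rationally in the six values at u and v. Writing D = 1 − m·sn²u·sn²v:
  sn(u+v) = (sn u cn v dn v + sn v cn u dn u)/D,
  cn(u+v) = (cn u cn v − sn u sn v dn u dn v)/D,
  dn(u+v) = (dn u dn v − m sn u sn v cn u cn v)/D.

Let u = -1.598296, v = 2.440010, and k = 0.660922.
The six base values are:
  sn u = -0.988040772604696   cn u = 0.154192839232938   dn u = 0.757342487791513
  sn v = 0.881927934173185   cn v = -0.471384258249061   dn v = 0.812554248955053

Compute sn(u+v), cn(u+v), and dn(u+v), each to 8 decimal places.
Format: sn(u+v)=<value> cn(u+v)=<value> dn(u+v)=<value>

m = k² = 0.436817890084
D = 1 − m·sn²u·sn²v = 0.6683222433692584
sn(u+v) = (sn u·cn v·dn v + sn v·cn u·dn u)/D = 0.4814333072957484/0.6683222433692584 = 0.7203610415069622
cn(u+v) = (cn u·cn v − sn u·sn v·dn u·dn v)/D = 0.4635478309823008/0.6683222433692584 = 0.69359928624459
dn(u+v) = (dn u·dn v − m·sn u·sn v·cn u·cn v)/D = 0.5877157741827774/0.6683222433692584 = 0.879389815338011

sn(u+v)=0.72036104 cn(u+v)=0.69359929 dn(u+v)=0.87938982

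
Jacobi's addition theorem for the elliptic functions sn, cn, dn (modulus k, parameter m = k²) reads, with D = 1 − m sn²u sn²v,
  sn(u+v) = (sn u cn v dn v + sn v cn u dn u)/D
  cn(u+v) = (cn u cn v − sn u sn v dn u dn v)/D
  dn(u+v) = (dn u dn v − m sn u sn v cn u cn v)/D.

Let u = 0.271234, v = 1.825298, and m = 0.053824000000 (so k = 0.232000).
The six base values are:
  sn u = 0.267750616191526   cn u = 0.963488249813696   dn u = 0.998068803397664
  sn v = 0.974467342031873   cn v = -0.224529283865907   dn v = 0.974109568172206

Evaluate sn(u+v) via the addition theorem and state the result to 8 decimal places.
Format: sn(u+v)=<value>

sn(u+v)=0.88174411

m = k² = 0.053824
D = 1 − m·sn²u·sn²v = 0.9963358646687793
sn(u+v) = (sn u·cn v·dn v + sn v·cn u·dn u)/D = 0.8785132799754201/0.9963358646687793 = 0.8817441097209443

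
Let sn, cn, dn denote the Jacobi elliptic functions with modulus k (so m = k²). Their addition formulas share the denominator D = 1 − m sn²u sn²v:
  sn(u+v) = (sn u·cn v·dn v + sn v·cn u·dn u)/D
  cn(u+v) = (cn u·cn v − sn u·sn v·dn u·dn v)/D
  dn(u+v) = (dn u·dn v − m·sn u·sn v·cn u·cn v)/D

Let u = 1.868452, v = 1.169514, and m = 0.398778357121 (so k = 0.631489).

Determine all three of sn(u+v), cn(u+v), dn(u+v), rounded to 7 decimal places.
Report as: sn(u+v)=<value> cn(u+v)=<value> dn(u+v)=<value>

sn(u+v)=0.4853723 cn(u+v)=-0.8743076 dn(u+v)=0.9518683

sn u = 0.9974660826643738, cn u = -0.0711436148518521, dn u = 0.7766852806718981
sn v = 0.886124152587671, cn v = 0.4634479325671676, dn v = 0.8287779244357606
m = k² = 0.398778357121
D = 1 − m·sn²u·sn²v = 0.6884577141621907
sn(u+v) = (sn u·cn v·dn v + sn v·cn u·dn u)/D = 0.3341582975610867/0.6884577141621907 = 0.4853722903922082
cn(u+v) = (cn u·cn v − sn u·sn v·dn u·dn v)/D = -0.6019237961407615/0.6884577141621907 = -0.8743075772972701
dn(u+v) = (dn u·dn v − m·sn u·sn v·cn u·cn v)/D = 0.6553210876062085/0.6884577141621907 = 0.9518683197612109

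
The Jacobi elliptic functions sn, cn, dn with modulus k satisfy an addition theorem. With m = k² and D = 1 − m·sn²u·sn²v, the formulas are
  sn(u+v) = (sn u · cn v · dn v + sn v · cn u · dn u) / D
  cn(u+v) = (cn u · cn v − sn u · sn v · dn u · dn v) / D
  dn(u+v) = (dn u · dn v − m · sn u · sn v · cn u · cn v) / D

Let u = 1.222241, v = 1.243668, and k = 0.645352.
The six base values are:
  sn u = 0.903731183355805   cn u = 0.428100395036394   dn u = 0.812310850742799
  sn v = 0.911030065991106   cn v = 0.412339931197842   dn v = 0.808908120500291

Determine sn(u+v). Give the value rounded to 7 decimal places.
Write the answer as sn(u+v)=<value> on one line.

sn(u+v)=0.8614479

m = k² = 0.416479203904
D = 1 − m·sn²u·sn²v = 0.7176828402061366
sn(u+v) = (sn u·cn v·dn v + sn v·cn u·dn u)/D = 0.6182463733819039/0.7176828402061366 = 0.8614478969628533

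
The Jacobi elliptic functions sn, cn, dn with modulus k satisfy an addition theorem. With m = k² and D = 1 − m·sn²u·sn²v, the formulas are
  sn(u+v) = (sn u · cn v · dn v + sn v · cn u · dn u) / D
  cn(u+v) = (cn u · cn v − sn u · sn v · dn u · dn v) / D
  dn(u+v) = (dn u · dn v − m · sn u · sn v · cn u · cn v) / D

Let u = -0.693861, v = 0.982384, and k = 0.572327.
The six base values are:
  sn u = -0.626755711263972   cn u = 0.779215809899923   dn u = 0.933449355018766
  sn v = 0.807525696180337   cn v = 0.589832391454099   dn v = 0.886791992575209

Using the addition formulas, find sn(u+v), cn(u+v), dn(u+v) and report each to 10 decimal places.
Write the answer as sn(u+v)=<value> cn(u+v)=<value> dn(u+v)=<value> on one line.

m = k² = 0.327558194929
D = 1 − m·sn²u·sn²v = 0.916093081630593
sn(u+v) = (sn u·cn v·dn v + sn v·cn u·dn u)/D = 0.2595306841727359/0.916093081630593 = 0.2833016528307213
cn(u+v) = (cn u·cn v − sn u·sn v·dn u·dn v)/D = 0.8785615278307308/0.916093081630593 = 0.9590308511739241
dn(u+v) = (dn u·dn v − m·sn u·sn v·cn u·cn v)/D = 0.9039709435455639/0.916093081630593 = 0.9867675694445237

sn(u+v)=0.2833016528 cn(u+v)=0.9590308512 dn(u+v)=0.9867675694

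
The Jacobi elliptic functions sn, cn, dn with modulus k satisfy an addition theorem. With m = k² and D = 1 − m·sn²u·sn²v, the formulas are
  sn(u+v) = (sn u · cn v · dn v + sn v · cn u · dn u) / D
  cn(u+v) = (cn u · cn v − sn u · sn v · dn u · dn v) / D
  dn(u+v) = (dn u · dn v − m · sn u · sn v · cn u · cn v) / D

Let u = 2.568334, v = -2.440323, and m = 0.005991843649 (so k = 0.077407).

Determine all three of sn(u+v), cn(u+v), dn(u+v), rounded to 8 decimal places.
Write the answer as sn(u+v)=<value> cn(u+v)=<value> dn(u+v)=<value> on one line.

sn(u+v)=0.12765960 cn(u+v)=0.99181804 dn(u+v)=0.99995117

sn u = 0.5461825943107776, cn u = -0.8376661469057637, dn u = 0.9991058705699599
sn v = -0.6485467040017671, cn v = -0.7611748634370714, dn v = 0.9987390818938773
m = k² = 0.005991843649
D = 1 − m·sn²u·sn²v = 0.9992481716512276
sn(u+v) = (sn u·cn v·dn v + sn v·cn u·dn u)/D = 0.1275636218909609/0.9992481716512276 = 0.1276595999972318
cn(u+v) = (cn u·cn v − sn u·sn v·dn u·dn v)/D = 0.9910723641179695/0.9992481716512276 = 0.9918180410380458
dn(u+v) = (dn u·dn v − m·sn u·sn v·cn u·cn v)/D = 0.9991993827092672/0.9992481716512276 = 0.9999511743495315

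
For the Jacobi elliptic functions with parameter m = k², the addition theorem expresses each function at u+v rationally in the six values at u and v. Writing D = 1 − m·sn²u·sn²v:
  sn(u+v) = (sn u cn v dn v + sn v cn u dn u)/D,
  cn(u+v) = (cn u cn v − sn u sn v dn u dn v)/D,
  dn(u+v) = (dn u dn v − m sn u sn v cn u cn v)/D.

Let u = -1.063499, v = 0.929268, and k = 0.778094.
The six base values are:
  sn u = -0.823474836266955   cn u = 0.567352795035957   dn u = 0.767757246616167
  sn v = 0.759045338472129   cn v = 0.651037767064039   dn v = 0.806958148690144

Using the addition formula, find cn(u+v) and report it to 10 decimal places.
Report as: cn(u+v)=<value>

m = k² = 0.605430272836
D = 1 − m·sn²u·sn²v = 0.7634623744583846
cn(u+v) = (cn u·cn v − sn u·sn v·dn u·dn v)/D = 0.7566194872652059/0.7634623744583846 = 0.9910370341458763

cn(u+v)=0.9910370341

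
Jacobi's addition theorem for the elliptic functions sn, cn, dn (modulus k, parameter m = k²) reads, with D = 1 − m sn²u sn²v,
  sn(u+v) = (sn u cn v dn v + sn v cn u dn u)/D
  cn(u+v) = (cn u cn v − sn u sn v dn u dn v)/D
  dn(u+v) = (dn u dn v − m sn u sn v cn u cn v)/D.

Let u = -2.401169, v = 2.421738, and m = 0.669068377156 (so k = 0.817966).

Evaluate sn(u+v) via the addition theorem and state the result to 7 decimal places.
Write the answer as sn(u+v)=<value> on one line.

sn(u+v)=0.0205666

sn u = -0.9768687897108378, cn u = -0.2138395840083937, dn u = 0.6012706200499211
sn v = 0.9741426814574792, cn v = -0.2259336985994613, dn v = 0.6042225677841839
m = k² = 0.669068377156
D = 1 − m·sn²u·sn²v = 0.3941179071264431
sn(u+v) = (sn u·cn v·dn v + sn v·cn u·dn u)/D = 0.008105657274115577/0.3941179071264431 = 0.02056657951224499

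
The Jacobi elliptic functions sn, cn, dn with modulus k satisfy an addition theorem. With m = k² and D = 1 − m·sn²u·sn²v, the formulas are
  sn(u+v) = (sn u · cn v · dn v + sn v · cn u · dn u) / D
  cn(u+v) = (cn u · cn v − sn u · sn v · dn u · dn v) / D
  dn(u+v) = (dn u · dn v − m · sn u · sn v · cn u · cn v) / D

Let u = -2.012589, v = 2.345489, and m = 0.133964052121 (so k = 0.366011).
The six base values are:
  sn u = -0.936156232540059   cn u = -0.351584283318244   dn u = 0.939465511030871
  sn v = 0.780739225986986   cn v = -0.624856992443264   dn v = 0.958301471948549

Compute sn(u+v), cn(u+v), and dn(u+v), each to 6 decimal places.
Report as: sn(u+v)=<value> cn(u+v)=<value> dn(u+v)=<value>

sn(u+v)=0.326024 cn(u+v)=0.945361 dn(u+v)=0.992855

m = k² = 0.133964052121
D = 1 − m·sn²u·sn²v = 0.9284356153881644
sn(u+v) = (sn u·cn v·dn v + sn v·cn u·dn u)/D = 0.3026924519750793/0.9284356153881644 = 0.326024171152168
cn(u+v) = (cn u·cn v − sn u·sn v·dn u·dn v)/D = 0.8777072242146089/0.9284356153881644 = 0.9453614334340818
dn(u+v) = (dn u·dn v − m·sn u·sn v·cn u·cn v)/D = 0.9218017905271117/0.9284356153881644 = 0.9928548358646505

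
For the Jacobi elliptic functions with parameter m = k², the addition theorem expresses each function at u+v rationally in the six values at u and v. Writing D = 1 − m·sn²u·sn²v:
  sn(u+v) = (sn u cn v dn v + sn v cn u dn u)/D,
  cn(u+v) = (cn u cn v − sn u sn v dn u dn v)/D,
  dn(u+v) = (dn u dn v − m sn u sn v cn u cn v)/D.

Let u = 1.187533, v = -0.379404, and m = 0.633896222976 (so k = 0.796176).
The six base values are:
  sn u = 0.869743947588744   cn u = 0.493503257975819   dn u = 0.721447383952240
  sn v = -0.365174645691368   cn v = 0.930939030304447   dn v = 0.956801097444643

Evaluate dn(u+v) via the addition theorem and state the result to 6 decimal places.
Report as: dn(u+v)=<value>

m = k² = 0.633896222976
D = 1 − m·sn²u·sn²v = 0.9360556425493244
dn(u+v) = (dn u·dn v − m·sn u·sn v·cn u·cn v)/D = 0.7827773306841122/0.9360556425493244 = 0.8362508542251158

dn(u+v)=0.836251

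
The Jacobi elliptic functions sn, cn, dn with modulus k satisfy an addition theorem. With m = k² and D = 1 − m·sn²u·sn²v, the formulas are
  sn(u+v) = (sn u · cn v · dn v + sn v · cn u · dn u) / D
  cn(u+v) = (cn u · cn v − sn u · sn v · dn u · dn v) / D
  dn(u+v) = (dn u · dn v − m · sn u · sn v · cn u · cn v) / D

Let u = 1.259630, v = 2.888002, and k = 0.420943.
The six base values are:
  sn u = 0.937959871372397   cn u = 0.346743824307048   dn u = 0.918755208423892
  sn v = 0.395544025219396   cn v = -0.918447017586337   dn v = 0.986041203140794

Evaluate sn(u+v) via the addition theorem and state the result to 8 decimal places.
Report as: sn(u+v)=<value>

m = k² = 0.177193009249
D = 1 − m·sn²u·sn²v = 0.9756103954845568
sn(u+v) = (sn u·cn v·dn v + sn v·cn u·dn u)/D = -0.723431885414668/0.9756103954845568 = -0.7415171965806707

sn(u+v)=-0.74151720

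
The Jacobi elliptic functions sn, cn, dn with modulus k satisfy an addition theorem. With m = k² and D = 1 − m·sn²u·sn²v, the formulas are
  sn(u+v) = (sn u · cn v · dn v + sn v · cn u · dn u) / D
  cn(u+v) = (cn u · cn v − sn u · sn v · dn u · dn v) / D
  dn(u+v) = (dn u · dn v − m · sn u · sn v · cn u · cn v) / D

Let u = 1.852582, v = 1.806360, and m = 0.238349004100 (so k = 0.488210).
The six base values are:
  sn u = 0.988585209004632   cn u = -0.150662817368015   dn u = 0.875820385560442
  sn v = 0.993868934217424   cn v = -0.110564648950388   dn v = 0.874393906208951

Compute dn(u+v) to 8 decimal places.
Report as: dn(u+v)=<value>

dn(u+v)=0.98961184

m = k² = 0.2383490041
D = 1 − m·sn²u·sn²v = 0.7699089160071794
dn(u+v) = (dn u·dn v − m·sn u·sn v·cn u·cn v)/D = 0.7619109811983409/0.7699089160071794 = 0.9896118428523772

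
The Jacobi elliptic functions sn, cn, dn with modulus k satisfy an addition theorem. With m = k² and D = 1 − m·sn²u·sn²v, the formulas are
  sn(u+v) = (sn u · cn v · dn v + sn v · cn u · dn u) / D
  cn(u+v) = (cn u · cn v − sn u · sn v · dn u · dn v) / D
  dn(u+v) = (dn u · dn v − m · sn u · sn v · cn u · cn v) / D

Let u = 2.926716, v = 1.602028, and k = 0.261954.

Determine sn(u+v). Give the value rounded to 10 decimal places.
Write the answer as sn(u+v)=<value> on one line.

sn u = 0.2674362091819388, cn u = -0.9635755673627234, dn u = 0.9975430612269841
sn v = 0.999995254370007, cn v = -0.003080785202671613, dn v = 0.9650806977510989
m = k² = 0.068619898116
D = 1 − m·sn²u·sn²v = 0.9950922055835869
sn(u+v) = (sn u·cn v·dn v + sn v·cn u·dn u)/D = -0.9619987026832671/0.9950922055835869 = -0.9667432799547339

sn(u+v)=-0.9667432800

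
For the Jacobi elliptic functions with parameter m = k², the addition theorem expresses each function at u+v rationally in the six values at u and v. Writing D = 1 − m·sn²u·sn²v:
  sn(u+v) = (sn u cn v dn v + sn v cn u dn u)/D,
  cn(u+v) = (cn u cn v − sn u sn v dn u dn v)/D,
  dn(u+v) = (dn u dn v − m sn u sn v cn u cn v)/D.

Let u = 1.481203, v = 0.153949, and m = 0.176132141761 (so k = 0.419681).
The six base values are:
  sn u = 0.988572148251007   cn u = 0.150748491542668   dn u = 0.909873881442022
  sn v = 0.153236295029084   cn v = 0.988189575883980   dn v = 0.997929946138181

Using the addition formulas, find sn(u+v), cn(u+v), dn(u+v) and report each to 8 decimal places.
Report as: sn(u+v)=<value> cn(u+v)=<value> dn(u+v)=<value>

sn(u+v)=0.99993425 cn(u+v)=0.01146739 dn(u+v)=0.90768443

m = k² = 0.176132141761
D = 1 − m·sn²u·sn²v = 0.9959581644133909
sn(u+v) = (sn u·cn v·dn v + sn v·cn u·dn u)/D = 0.9958926774807535/0.9959581644133909 = 0.9999342473057832
cn(u+v) = (cn u·cn v − sn u·sn v·dn u·dn v)/D = 0.01142104206746618/0.9959581644133909 = 0.01146739137802345
dn(u+v) = (dn u·dn v − m·sn u·sn v·cn u·cn v)/D = 0.9040157162121607/0.9959581644133909 = 0.9076844274323677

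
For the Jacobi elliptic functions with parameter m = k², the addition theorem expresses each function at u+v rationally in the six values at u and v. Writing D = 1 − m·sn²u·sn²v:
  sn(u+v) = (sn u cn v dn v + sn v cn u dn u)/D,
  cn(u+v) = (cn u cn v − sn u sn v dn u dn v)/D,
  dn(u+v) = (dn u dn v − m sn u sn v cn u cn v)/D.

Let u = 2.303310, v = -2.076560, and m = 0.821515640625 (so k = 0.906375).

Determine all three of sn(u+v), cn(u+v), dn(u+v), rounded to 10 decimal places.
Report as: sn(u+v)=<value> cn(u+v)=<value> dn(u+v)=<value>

sn(u+v)=0.2232752457 cn(u+v)=0.9747554384 dn(u+v)=0.9793089081

sn u = 0.9999970092982524, cn u = 0.00244568897262465, dn u = 0.4224799086159912
sn v = -0.9951065406828688, cn v = 0.09880775622477198, dn v = 0.4318620082143979
m = k² = 0.821515640625
D = 1 − m·sn²u·sn²v = 0.1865096599747641
sn(u+v) = (sn u·cn v·dn v + sn v·cn u·dn u)/D = 0.04164299014818489/0.1865096599747641 = 0.2232752456565491
cn(u+v) = (cn u·cn v − sn u·sn v·dn u·dn v)/D = 0.1818013053732571/0.1865096599747641 = 0.9747554383931426
dn(u+v) = (dn u·dn v − m·sn u·sn v·cn u·cn v)/D = 0.1826505714680146/0.1865096599747641 = 0.9793089081430333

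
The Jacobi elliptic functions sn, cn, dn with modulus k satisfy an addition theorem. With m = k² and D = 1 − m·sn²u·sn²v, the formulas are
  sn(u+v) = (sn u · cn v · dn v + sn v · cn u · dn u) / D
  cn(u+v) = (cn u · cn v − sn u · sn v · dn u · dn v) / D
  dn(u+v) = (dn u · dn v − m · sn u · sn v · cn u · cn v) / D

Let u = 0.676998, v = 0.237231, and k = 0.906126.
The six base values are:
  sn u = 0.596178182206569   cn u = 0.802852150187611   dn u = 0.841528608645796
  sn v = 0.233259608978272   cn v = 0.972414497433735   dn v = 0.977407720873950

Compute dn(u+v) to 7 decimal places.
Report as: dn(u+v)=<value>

m = k² = 0.821064327876
D = 1 − m·sn²u·sn²v = 0.9841215382337386
dn(u+v) = (dn u·dn v − m·sn u·sn v·cn u·cn v)/D = 0.7333750865369558/0.9841215382337386 = 0.7452078407441297

dn(u+v)=0.7452078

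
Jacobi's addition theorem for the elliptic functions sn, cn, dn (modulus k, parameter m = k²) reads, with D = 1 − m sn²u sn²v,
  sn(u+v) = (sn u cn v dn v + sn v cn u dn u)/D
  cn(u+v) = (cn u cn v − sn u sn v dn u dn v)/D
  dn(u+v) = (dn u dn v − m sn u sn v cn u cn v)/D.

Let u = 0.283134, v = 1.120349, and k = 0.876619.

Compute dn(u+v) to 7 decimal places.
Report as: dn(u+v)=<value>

sn u = 0.2766261316053988, cn u = 0.9609776185286692, dn u = 0.9701524748170962
sn v = 0.8313128425678315, cn v = 0.5558047838781093, dn v = 0.6847855578603742
m = k² = 0.768460871161
D = 1 − m·sn²u·sn²v = 0.9593615490352408
dn(u+v) = (dn u·dn v − m·sn u·sn v·cn u·cn v)/D = 0.5699587901792316/0.9593615490352408 = 0.5941021825946612

dn(u+v)=0.5941022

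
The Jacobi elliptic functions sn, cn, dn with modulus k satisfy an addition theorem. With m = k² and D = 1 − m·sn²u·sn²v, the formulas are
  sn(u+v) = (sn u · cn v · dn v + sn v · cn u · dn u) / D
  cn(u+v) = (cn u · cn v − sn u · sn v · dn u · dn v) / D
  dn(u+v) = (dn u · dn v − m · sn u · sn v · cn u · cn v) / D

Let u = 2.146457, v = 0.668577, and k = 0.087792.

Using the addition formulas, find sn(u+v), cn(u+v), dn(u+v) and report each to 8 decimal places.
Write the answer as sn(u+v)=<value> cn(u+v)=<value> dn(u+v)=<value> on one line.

sn(u+v)=0.32649427 cn(u+v)=-0.94519918 dn(u+v)=0.99958912

sn u = 0.8415581867457257, cn u = -0.5401664727852389, dn u = 0.9972669847122448
sn v = 0.619594540823608, cn v = 0.7849220375181107, dn v = 0.9985194718581492
m = k² = 0.007707435264
D = 1 − m·sn²u·sn²v = 0.9979044725736399
sn(u+v) = (sn u·cn v·dn v + sn v·cn u·dn u)/D = 0.325810091918927/0.9979044725736399 = 0.3264942696154556
cn(u+v) = (cn u·cn v − sn u·sn v·dn u·dn v)/D = -0.9432184902694894/0.9979044725736399 = -0.9451991810768089
dn(u+v) = (dn u·dn v − m·sn u·sn v·cn u·cn v)/D = 0.9974944486309452/0.9979044725736399 = 0.9995891150365954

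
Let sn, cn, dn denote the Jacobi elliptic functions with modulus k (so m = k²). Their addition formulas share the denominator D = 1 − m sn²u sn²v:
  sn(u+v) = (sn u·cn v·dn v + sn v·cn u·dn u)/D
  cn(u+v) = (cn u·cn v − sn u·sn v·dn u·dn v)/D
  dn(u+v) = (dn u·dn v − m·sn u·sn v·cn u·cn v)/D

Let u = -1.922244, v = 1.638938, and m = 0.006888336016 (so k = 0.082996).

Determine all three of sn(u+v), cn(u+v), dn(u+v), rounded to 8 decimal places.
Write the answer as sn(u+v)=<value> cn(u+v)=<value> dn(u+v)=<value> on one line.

sn(u+v)=-0.27950672 cn(u+v)=0.96014374 dn(u+v)=0.99973089

sn u = -0.9402010357501656, cn u = -0.3406200410638163, dn u = 0.9969507824313529
sn v = 0.9978751878672399, cn v = -0.06515450436401619, dn v = 0.9965645517096421
m = k² = 0.006888336016
D = 1 − m·sn²u·sn²v = 0.9939367116451788
sn(u+v) = (sn u·cn v·dn v + sn v·cn u·dn u)/D = -0.277811987083413/0.9939367116451788 = -0.2795067169051181
cn(u+v) = (cn u·cn v − sn u·sn v·dn u·dn v)/D = 0.9543221084040738/0.9939367116451788 = 0.9601437367420162
dn(u+v) = (dn u·dn v − m·sn u·sn v·cn u·cn v)/D = 0.9936692349194135/0.9939367116451788 = 0.9997308915923604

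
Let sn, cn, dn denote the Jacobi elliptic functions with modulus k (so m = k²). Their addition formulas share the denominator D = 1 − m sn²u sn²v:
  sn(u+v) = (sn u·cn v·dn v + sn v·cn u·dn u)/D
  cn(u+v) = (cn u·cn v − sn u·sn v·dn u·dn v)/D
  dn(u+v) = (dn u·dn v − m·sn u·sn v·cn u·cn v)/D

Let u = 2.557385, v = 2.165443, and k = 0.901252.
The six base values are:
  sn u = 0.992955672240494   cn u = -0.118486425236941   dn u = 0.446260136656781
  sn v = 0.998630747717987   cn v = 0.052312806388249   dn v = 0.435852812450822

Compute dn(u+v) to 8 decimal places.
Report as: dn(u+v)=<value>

m = k² = 0.812255167504
D = 1 − m·sn²u·sn²v = 0.2013397446473656
dn(u+v) = (dn u·dn v − m·sn u·sn v·cn u·cn v)/D = 0.1994960726423228/0.2013397446473656 = 0.9908429803153278

dn(u+v)=0.99084298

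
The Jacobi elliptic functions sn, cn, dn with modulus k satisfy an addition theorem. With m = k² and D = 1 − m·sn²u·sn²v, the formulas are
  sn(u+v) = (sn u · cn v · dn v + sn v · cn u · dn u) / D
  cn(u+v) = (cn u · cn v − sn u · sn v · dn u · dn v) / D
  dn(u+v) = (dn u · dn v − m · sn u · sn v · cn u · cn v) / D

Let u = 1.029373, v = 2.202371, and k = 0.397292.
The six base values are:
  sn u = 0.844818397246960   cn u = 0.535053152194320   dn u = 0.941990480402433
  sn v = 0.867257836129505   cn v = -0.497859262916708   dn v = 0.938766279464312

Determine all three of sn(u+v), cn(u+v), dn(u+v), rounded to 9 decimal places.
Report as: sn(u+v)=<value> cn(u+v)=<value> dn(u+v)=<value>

m = k² = 0.157840933264
D = 1 − m·sn²u·sn²v = 0.9152689026861457
sn(u+v) = (sn u·cn v·dn v + sn v·cn u·dn u)/D = 0.04226521635384582/0.9152689026861457 = 0.04617792238958975
cn(u+v) = (cn u·cn v − sn u·sn v·dn u·dn v)/D = -0.9142925219593912/0.9152689026861457 = -0.9989332307435673
dn(u+v) = (dn u·dn v − m·sn u·sn v·cn u·cn v)/D = 0.9151148590793429/0.9152689026861457 = 0.9998316957930606

sn(u+v)=0.046177922 cn(u+v)=-0.998933231 dn(u+v)=0.999831696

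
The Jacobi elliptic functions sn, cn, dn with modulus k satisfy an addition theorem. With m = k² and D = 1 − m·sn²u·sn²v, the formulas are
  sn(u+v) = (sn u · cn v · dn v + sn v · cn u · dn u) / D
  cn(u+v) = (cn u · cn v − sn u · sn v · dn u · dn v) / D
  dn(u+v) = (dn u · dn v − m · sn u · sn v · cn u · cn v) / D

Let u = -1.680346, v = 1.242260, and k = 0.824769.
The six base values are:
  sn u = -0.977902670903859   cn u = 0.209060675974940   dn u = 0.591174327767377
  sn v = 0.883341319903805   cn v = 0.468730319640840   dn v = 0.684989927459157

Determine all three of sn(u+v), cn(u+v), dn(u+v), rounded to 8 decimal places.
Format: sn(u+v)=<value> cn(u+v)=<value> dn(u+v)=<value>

m = k² = 0.680243903361
D = 1 − m·sn²u·sn²v = 0.4924100503774221
sn(u+v) = (sn u·cn v·dn v + sn v·cn u·dn u)/D = -0.2048073294894027/0.4924100503774221 = -0.4159284103409793
cn(u+v) = (cn u·cn v − sn u·sn v·dn u·dn v)/D = 0.4477963996060203/0.4924100503774221 = 0.9093973595031085
dn(u+v) = (dn u·dn v − m·sn u·sn v·cn u·cn v)/D = 0.4625301268322574/0.4924100503774221 = 0.9393190217741041

sn(u+v)=-0.41592841 cn(u+v)=0.90939736 dn(u+v)=0.93931902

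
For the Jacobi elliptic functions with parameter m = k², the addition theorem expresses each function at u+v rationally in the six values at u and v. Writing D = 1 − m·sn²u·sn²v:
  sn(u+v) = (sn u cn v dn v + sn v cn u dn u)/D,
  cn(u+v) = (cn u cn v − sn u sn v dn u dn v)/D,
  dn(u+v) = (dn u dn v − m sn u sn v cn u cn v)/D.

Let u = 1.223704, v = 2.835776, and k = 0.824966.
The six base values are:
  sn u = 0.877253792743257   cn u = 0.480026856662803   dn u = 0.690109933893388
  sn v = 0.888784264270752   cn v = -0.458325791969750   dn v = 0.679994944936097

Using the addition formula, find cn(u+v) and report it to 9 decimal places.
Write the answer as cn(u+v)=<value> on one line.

m = k² = 0.680568901156
D = 1 − m·sn²u·sn²v = 0.5862716102879632
cn(u+v) = (cn u·cn v − sn u·sn v·dn u·dn v)/D = -0.5858945058619323/0.5862716102879632 = -0.9993567752225873

cn(u+v)=-0.999356775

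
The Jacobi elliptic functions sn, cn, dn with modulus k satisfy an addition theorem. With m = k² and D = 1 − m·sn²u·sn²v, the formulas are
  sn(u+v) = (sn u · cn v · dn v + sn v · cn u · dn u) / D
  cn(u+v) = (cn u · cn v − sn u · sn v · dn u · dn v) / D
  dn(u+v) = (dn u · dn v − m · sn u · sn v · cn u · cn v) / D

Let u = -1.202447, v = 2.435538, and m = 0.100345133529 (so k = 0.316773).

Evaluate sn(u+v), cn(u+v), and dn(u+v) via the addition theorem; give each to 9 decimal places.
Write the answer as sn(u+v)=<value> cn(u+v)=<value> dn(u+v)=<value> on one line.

sn u = -0.924875780820218, cn u = 0.3802693651245023, dn u = 0.9561198949073909
sn v = 0.7049799646645126, cn v = -0.7092272198820506, dn v = 0.9747455025286003
m = k² = 0.100345133529
D = 1 − m·sn²u·sn²v = 0.9573404098718284
sn(u+v) = (sn u·cn v·dn v + sn v·cn u·dn u)/D = 0.8957002697364013/0.9573404098718284 = 0.9356131429324291
cn(u+v) = (cn u·cn v − sn u·sn v·dn u·dn v)/D = 0.3379669912398227/0.9573404098718284 = 0.3530269773998893
dn(u+v) = (dn u·dn v − m·sn u·sn v·cn u·cn v)/D = 0.9143280973915814/0.9573404098718284 = 0.9550710363453627

sn(u+v)=0.935613143 cn(u+v)=0.353026977 dn(u+v)=0.955071036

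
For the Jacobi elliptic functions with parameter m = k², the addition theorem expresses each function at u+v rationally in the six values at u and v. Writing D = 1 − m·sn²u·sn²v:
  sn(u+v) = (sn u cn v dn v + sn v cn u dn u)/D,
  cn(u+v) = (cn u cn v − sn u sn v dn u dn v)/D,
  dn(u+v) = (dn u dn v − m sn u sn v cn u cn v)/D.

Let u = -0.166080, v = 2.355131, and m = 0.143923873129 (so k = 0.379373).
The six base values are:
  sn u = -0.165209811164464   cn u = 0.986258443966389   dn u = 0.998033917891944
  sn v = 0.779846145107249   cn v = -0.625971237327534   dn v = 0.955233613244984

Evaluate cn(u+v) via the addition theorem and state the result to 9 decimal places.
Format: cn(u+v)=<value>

cn(u+v)=-0.495725077

m = k² = 0.143923873129
D = 1 − m·sn²u·sn²v = 0.9976109658005148
cn(u+v) = (cn u·cn v − sn u·sn v·dn u·dn v)/D = -0.4945407732810876/0.9976109658005148 = -0.4957250774446453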